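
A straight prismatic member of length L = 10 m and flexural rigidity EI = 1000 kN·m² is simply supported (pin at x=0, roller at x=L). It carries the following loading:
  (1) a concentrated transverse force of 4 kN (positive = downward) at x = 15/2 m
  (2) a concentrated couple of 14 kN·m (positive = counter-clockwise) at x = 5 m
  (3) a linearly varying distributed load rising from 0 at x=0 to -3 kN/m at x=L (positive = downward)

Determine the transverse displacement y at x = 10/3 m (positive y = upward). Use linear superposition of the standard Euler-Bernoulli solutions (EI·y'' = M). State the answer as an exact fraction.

Load 1 — point force P=4 kN at a=15/2 m (b=L-a=5/2):
  y_1 = -Pbx(L²-b²-x²)/(6LEI)  [x≤a] = -4·(5/2)·(10/3)·(10²-(5/2)²-(10/3)²)/(6·10·1000) = -119/2592 m
Load 2 — applied couple M₀=14 kN·m at a=5 m (b=L-a=5):
  y_2 = (M₀x³/(6L)+C₁x)/EI  [x≤a] with C₁=M₀(3b²-L²)/(6L)=-35/6 = (14·(10/3)³/(6·10)+(-35/6)·(10/3))/1000 = -7/648 m
Load 3 — triangular load w₀=-3 kN/m (0→w₀ over full span):
  y_3 = -w₀x(7L⁴-10L²x²+3x⁴)/(360LEI) = -(-3)·(10/3)·(7·10⁴-10·10²·(10/3)²+3·(10/3)⁴)/(360·10·1000) = 40/243 m
Superposition: y = Σ y_i = 839/7776 m ≈ 0.107896 m

y(10/3) = 839/7776 m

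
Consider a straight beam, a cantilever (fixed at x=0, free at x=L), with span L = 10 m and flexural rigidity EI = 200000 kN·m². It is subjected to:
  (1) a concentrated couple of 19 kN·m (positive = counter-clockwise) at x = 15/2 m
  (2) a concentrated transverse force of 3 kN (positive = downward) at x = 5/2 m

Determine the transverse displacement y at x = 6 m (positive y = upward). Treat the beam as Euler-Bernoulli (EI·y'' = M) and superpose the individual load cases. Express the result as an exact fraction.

Load 1 — applied couple M₀=19 kN·m at a=15/2 m (b=L-a=5/2):
  y_1 = M₀x²/(2EI)  [x≤a] = 19·6²/(2·200000) = 171/100000 m
Load 2 — point force P=3 kN at a=5/2 m (b=L-a=15/2):
  y_2 = -Pa²(3x-a)/(6EI)  [x>a] = -3·(5/2)²·(3·6-(5/2))/(6·200000) = -31/128000 m
Superposition: y = Σ y_i = 4697/3200000 m ≈ 0.001468 m

y(6) = 4697/3200000 m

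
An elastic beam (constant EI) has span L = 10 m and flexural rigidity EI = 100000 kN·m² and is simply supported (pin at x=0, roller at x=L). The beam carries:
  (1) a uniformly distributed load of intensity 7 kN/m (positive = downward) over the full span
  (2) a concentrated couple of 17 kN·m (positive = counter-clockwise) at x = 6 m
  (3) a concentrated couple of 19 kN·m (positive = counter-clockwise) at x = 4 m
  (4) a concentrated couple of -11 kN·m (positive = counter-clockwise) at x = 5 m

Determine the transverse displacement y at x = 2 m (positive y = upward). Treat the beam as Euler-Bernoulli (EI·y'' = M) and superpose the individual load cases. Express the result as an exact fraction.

y(2) = -16597/3000000 m

Load 1 — uniform load w=7 kN/m over full span:
  y_1 = -wx(L³-2Lx²+x³)/(24EI) = -7·2·(10³-2·10·2²+2³)/(24·100000) = -203/37500 m
Load 2 — applied couple M₀=17 kN·m at a=6 m (b=L-a=4):
  y_2 = (M₀x³/(6L)+C₁x)/EI  [x≤a] with C₁=M₀(3b²-L²)/(6L)=-221/15 = (17·2³/(6·10)+(-221/15)·2)/100000 = -17/62500 m
Load 3 — applied couple M₀=19 kN·m at a=4 m (b=L-a=6):
  y_3 = (M₀x³/(6L)+C₁x)/EI  [x≤a] with C₁=M₀(3b²-L²)/(6L)=38/15 = (19·2³/(6·10)+(38/15)·2)/100000 = 19/250000 m
Load 4 — applied couple M₀=-11 kN·m at a=5 m (b=L-a=5):
  y_4 = (M₀x³/(6L)+C₁x)/EI  [x≤a] with C₁=M₀(3b²-L²)/(6L)=55/12 = ((-11)·2³/(6·10)+(55/12)·2)/100000 = 77/1000000 m
Superposition: y = Σ y_i = -16597/3000000 m ≈ -0.005532 m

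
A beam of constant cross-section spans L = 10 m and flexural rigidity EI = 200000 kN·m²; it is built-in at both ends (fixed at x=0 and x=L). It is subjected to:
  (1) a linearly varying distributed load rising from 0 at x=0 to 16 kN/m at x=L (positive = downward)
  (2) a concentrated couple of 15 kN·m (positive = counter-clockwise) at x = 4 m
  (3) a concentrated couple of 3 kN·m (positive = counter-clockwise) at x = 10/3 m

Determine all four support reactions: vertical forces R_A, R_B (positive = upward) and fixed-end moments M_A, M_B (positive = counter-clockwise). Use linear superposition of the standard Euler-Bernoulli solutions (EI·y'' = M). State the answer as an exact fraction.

Load 1 — triangular load w₀=16 kN/m (0→w₀ over full span):
  R_A = 3w₀L/20 = 3·16·10/20 = 24 kN
  M_A = w₀L²/30 = 16·10²/30 = 160/3 kN·m
  R_B = 7w₀L/20 = 7·16·10/20 = 56 kN
  M_B = -w₀L²/20 = -16·10²/20 = -80 kN·m
Load 2 — applied couple M₀=15 kN·m at a=4 m (b=L-a=6):
  R_A = 6M₀ab/L³ = 6·15·4·6/10³ = 54/25 kN
  M_A = M₀b(2a-b)/L² = 15·6·(2·4-6)/10² = 9/5 kN·m
  R_B = -6M₀ab/L³ = -6·15·4·6/10³ = -54/25 kN
  M_B = M₀a(2b-a)/L² = 15·4·(2·6-4)/10² = 24/5 kN·m
Load 3 — applied couple M₀=3 kN·m at a=10/3 m (b=L-a=20/3):
  R_A = 6M₀ab/L³ = 6·3·(10/3)·(20/3)/10³ = 2/5 kN
  M_A = M₀b(2a-b)/L² = 3·(20/3)·(2·(10/3)-(20/3))/10² = 0 kN·m
  R_B = -6M₀ab/L³ = -6·3·(10/3)·(20/3)/10³ = -2/5 kN
  M_B = M₀a(2b-a)/L² = 3·(10/3)·(2·(20/3)-(10/3))/10² = 1 kN·m
Superposition: R_A = 664/25 kN, M_A = 827/15 kN·m, R_B = 1336/25 kN, M_B = -371/5 kN·m

R_A = 664/25 kN, M_A = 827/15 kN·m, R_B = 1336/25 kN, M_B = -371/5 kN·m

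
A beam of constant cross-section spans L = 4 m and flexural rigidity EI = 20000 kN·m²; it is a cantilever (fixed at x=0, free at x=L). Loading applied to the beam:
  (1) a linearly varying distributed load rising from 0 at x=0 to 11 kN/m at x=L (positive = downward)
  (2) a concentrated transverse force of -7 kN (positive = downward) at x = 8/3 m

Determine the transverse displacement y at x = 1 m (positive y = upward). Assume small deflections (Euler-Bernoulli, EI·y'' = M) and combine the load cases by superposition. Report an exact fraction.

Load 1 — triangular load w₀=11 kN/m (0→w₀ over full span):
  y_1 = (w₀Lx³/12-w₀L²x²/6-w₀x⁵/(120L))/EI = (11·4·1³/12-11·4²·1²/6-11·1⁵/(120·4))/20000 = -12331/9600000 m
Load 2 — point force P=-7 kN at a=8/3 m (b=L-a=4/3):
  y_2 = -Px²(3a-x)/(6EI)  [x≤a] = -(-7)·1²·(3·(8/3)-1)/(6·20000) = 49/120000 m
Superposition: y = Σ y_i = -8411/9600000 m ≈ -0.000876 m

y(1) = -8411/9600000 m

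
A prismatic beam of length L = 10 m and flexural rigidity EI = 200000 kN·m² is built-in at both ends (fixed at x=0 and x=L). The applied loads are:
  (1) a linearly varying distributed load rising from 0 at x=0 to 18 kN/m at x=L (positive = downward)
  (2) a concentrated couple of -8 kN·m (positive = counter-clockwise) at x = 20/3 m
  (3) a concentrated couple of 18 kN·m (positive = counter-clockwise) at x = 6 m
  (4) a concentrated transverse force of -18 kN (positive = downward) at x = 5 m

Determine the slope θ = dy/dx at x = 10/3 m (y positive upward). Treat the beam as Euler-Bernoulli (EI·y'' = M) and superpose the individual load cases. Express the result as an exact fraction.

Load 1 — triangular load w₀=18 kN/m (0→w₀ over full span):
  θ_1 = -w₀(2x(L-x)(L-2x)(x+2L)+x²(L-x)²)/(120LEI) = -18·(2·(10/3)·(10-(10/3))·(10-2·(10/3))·((10/3)+2·10)+(10/3)²·(10-(10/3))²)/(120·10·200000) = -1/3375 rad
Load 2 — applied couple M₀=-8 kN·m at a=20/3 m (b=L-a=10/3):
  θ_2 = (R_Ax²/2 - M_Ax)/EI  [x≤a] with R_A=-16/15, M_A=-8/3 = ((-16/15)·(10/3)²/2 - (-8/3)·(10/3))/200000 = 1/67500 rad
Load 3 — applied couple M₀=18 kN·m at a=6 m (b=L-a=4):
  θ_3 = (R_Ax²/2 - M_Ax)/EI  [x≤a] with R_A=324/125, M_A=144/25 = ((324/125)·(10/3)²/2 - (144/25)·(10/3))/200000 = -3/125000 rad
Load 4 — point force P=-18 kN at a=5 m (b=L-a=5):
  θ_4 = -Pb²x(2aL-(3a+b)x)/(2L³EI)  [x≤a] = -(-18)·5²·(10/3)·(2·5·10-(3·5+5)·(10/3))/(2·10³·200000) = 1/8000 rad
Superposition: θ = Σ θ_i = -4873/27000000 rad ≈ -0.000180 rad

θ(10/3) = -4873/27000000 rad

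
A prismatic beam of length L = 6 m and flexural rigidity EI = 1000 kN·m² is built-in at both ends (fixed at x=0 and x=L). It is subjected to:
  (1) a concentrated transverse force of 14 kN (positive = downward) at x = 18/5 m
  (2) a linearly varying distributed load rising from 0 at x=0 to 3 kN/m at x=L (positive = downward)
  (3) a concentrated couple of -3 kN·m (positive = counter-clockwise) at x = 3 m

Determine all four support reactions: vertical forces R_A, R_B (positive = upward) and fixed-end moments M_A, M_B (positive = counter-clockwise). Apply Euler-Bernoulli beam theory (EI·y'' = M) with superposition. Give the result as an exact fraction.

Load 1 — point force P=14 kN at a=18/5 m (b=L-a=12/5):
  R_A = Pb²(3a+b)/L³ = 14·(12/5)²·(3·(18/5)+(12/5))/6³ = 616/125 kN
  M_A = Pab²/L² = 14·(18/5)·(12/5)²/6² = 1008/125 kN·m
  R_B = Pa²(a+3b)/L³ = 14·(18/5)²·((18/5)+3·(12/5))/6³ = 1134/125 kN
  M_B = -Pa²b/L² = -14·(18/5)²·(12/5)/6² = -1512/125 kN·m
Load 2 — triangular load w₀=3 kN/m (0→w₀ over full span):
  R_A = 3w₀L/20 = 3·3·6/20 = 27/10 kN
  M_A = w₀L²/30 = 3·6²/30 = 18/5 kN·m
  R_B = 7w₀L/20 = 7·3·6/20 = 63/10 kN
  M_B = -w₀L²/20 = -3·6²/20 = -27/5 kN·m
Load 3 — applied couple M₀=-3 kN·m at a=3 m (b=L-a=3):
  R_A = 6M₀ab/L³ = 6·(-3)·3·3/6³ = -3/4 kN
  M_A = M₀b(2a-b)/L² = (-3)·3·(2·3-3)/6² = -3/4 kN·m
  R_B = -6M₀ab/L³ = -6·(-3)·3·3/6³ = 3/4 kN
  M_B = M₀a(2b-a)/L² = (-3)·3·(2·3-3)/6² = -3/4 kN·m
Superposition: R_A = 3439/500 kN, M_A = 5457/500 kN·m, R_B = 8061/500 kN, M_B = -9123/500 kN·m

R_A = 3439/500 kN, M_A = 5457/500 kN·m, R_B = 8061/500 kN, M_B = -9123/500 kN·m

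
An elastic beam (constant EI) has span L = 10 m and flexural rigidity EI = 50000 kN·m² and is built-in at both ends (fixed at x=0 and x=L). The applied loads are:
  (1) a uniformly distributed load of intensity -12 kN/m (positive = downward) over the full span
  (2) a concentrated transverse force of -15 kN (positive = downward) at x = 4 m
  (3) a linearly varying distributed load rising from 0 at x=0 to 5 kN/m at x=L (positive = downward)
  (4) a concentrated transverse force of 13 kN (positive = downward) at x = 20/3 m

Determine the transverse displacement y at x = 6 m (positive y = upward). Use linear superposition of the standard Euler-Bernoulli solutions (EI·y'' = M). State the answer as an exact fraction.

Load 1 — uniform load w=-12 kN/m over full span:
  y_1 = -wx²(L-x)²/(24EI) = -(-12)·6²·(10-6)²/(24·50000) = 18/3125 m
Load 2 — point force P=-15 kN at a=4 m (b=L-a=6):
  y_2 = -Pa²(L-x)²(3bL-(3b+a)(L-x))/(6L³EI)  [x>a] = -(-15)·4²·(10-6)²·(3·6·10-(3·6+4)·(10-6))/(6·10³·50000) = 92/78125 m
Load 3 — triangular load w₀=5 kN/m (0→w₀ over full span):
  y_3 = -w₀x²(L-x)²(x+2L)/(120LEI) = -5·6²·(10-6)²·(6+2·10)/(120·10·50000) = -39/31250 m
Load 4 — point force P=13 kN at a=20/3 m (b=L-a=10/3):
  y_4 = -Pb²x²(3aL-(3a+b)x)/(6L³EI)  [x≤a] = -13·(10/3)²·6²·(3·(20/3)·10-(3·(20/3)+(10/3))·6)/(6·10³·50000) = -13/12500 m
Superposition: y = Σ y_i = 1453/312500 m ≈ 0.004650 m

y(6) = 1453/312500 m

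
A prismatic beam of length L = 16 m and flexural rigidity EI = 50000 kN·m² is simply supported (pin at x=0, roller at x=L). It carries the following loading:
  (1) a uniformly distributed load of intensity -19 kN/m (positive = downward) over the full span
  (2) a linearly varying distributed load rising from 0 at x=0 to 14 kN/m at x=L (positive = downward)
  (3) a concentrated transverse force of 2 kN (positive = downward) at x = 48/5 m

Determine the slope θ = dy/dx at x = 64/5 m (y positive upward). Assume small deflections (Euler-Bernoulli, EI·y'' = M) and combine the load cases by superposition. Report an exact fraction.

θ(64/5) = -554384/17578125 rad

Load 1 — uniform load w=-19 kN/m over full span:
  θ_1 = -w(L³-6Lx²+4x³)/(24EI) = -(-19)·(16³-6·16·(64/5)²+4·(64/5)³)/(24·50000) = -20064/390625 rad
Load 2 — triangular load w₀=14 kN/m (0→w₀ over full span):
  θ_2 = -w₀(7L⁴-30L²x²+15x⁴)/(360LEI) = -14·(7·16⁴-30·16²·(64/5)²+15·(64/5)⁴)/(360·16·50000) = 339136/17578125 rad
Load 3 — point force P=2 kN at a=48/5 m (b=L-a=32/5):
  θ_3 = -Pa(2L²-6Lx+3x²+a²)/(6LEI)  [x>a] = -2·(48/5)·(2·16²-6·16·(64/5)+3·(64/5)²+(48/5)²)/(6·16·50000) = 208/390625 rad
Superposition: θ = Σ θ_i = -554384/17578125 rad ≈ -0.031538 rad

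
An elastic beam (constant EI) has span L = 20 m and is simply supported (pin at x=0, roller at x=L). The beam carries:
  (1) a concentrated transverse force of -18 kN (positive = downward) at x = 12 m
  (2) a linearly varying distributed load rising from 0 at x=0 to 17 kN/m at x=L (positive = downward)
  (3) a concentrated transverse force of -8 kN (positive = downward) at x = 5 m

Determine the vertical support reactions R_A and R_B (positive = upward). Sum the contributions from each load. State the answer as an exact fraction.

Load 1 — point force P=-18 kN at a=12 m (b=L-a=8):
  R_A = Pb/L = (-18)·8/20 = -36/5 kN
  R_B = Pa/L = (-18)·12/20 = -54/5 kN
Load 2 — triangular load w₀=17 kN/m (0→w₀ over full span):
  R_A = w₀L/6 = 17·20/6 = 170/3 kN
  R_B = w₀L/3 = 17·20/3 = 340/3 kN
Load 3 — point force P=-8 kN at a=5 m (b=L-a=15):
  R_A = Pb/L = (-8)·15/20 = -6 kN
  R_B = Pa/L = (-8)·5/20 = -2 kN
Superposition: R_A = 652/15 kN, R_B = 1508/15 kN

R_A = 652/15 kN, R_B = 1508/15 kN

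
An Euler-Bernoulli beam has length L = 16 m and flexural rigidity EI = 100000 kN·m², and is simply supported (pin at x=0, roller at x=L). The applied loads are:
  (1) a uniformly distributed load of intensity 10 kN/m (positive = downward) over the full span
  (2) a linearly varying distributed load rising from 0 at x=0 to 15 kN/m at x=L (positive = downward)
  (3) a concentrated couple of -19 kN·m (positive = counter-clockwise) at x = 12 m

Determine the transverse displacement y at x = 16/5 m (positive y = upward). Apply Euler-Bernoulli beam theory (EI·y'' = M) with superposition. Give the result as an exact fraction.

Load 1 — uniform load w=10 kN/m over full span:
  y_1 = -wx(L³-2Lx²+x³)/(24EI) = -10·(16/5)·(16³-2·16·(16/5)²+(16/5)³)/(24·100000) = -59392/1171875 m
Load 2 — triangular load w₀=15 kN/m (0→w₀ over full span):
  y_2 = -w₀x(7L⁴-10L²x²+3x⁴)/(360LEI) = -15·(16/5)·(7·16⁴-10·16²·(16/5)²+3·(16/5)⁴)/(360·16·100000) = -352256/9765625 m
Load 3 — applied couple M₀=-19 kN·m at a=12 m (b=L-a=4):
  y_3 = (M₀x³/(6L)+C₁x)/EI  [x≤a] with C₁=M₀(3b²-L²)/(6L)=247/6 = ((-19)·(16/5)³/(6·16)+(247/6)·(16/5))/100000 = 1957/1562500 m
Superposition: y = Σ y_i = -10019497/117187500 m ≈ -0.085500 m

y(16/5) = -10019497/117187500 m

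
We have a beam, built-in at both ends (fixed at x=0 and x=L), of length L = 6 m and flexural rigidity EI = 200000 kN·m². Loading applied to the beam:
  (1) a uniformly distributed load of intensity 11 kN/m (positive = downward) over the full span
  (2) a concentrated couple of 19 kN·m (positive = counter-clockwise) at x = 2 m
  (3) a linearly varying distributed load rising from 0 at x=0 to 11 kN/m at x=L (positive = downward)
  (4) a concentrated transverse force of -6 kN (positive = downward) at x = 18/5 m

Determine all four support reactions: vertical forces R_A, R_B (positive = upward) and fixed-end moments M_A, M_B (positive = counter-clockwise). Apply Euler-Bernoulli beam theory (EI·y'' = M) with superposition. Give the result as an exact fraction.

R_A = 101273/2250 kN, M_A = 5343/125 kN·m, R_B = 107977/2250 kN, M_B = -15481/375 kN·m

Load 1 — uniform load w=11 kN/m over full span:
  R_A = wL/2 = 11·6/2 = 33 kN
  M_A = wL²/12 = 11·6²/12 = 33 kN·m
  R_B = wL/2 = 11·6/2 = 33 kN
  M_B = -wL²/12 = -11·6²/12 = -33 kN·m
Load 2 — applied couple M₀=19 kN·m at a=2 m (b=L-a=4):
  R_A = 6M₀ab/L³ = 6·19·2·4/6³ = 38/9 kN
  M_A = M₀b(2a-b)/L² = 19·4·(2·2-4)/6² = 0 kN·m
  R_B = -6M₀ab/L³ = -6·19·2·4/6³ = -38/9 kN
  M_B = M₀a(2b-a)/L² = 19·2·(2·4-2)/6² = 19/3 kN·m
Load 3 — triangular load w₀=11 kN/m (0→w₀ over full span):
  R_A = 3w₀L/20 = 3·11·6/20 = 99/10 kN
  M_A = w₀L²/30 = 11·6²/30 = 66/5 kN·m
  R_B = 7w₀L/20 = 7·11·6/20 = 231/10 kN
  M_B = -w₀L²/20 = -11·6²/20 = -99/5 kN·m
Load 4 — point force P=-6 kN at a=18/5 m (b=L-a=12/5):
  R_A = Pb²(3a+b)/L³ = (-6)·(12/5)²·(3·(18/5)+(12/5))/6³ = -264/125 kN
  M_A = Pab²/L² = (-6)·(18/5)·(12/5)²/6² = -432/125 kN·m
  R_B = Pa²(a+3b)/L³ = (-6)·(18/5)²·((18/5)+3·(12/5))/6³ = -486/125 kN
  M_B = -Pa²b/L² = -(-6)·(18/5)²·(12/5)/6² = 648/125 kN·m
Superposition: R_A = 101273/2250 kN, M_A = 5343/125 kN·m, R_B = 107977/2250 kN, M_B = -15481/375 kN·m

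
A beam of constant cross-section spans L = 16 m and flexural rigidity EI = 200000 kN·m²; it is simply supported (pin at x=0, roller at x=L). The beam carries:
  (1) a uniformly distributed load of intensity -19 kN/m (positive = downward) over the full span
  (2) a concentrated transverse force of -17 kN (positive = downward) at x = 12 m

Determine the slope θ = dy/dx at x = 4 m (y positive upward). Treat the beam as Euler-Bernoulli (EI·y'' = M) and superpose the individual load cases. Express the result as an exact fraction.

θ(4) = 887/75000 rad

Load 1 — uniform load w=-19 kN/m over full span:
  θ_1 = -w(L³-6Lx²+4x³)/(24EI) = -(-19)·(16³-6·16·4²+4·4³)/(24·200000) = 209/18750 rad
Load 2 — point force P=-17 kN at a=12 m (b=L-a=4):
  θ_2 = -Pb(L²-b²-3x²)/(6LEI)  [x≤a] = -(-17)·4·(16²-4²-3·4²)/(6·16·200000) = 17/25000 rad
Superposition: θ = Σ θ_i = 887/75000 rad ≈ 0.011827 rad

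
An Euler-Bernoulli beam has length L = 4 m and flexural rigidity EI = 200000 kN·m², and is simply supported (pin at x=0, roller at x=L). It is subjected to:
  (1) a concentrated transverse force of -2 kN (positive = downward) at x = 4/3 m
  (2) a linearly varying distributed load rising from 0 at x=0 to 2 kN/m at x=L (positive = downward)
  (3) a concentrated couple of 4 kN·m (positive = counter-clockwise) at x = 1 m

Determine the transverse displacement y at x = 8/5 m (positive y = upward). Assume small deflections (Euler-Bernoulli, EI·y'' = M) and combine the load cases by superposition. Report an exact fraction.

y(8/5) = 429659/42187500000 m

Load 1 — point force P=-2 kN at a=4/3 m (b=L-a=8/3):
  y_1 = -Pa(L-x)(2Lx-a²-x²)/(6LEI)  [x>a] = -(-2)·(4/3)·(4-(8/5))·(2·4·(8/5)-(4/3)²-(8/5)²)/(6·4·200000) = 119/10546875 m
Load 2 — triangular load w₀=2 kN/m (0→w₀ over full span):
  y_2 = -w₀x(7L⁴-10L²x²+3x⁴)/(360LEI) = -2·(8/5)·(7·4⁴-10·4²·(8/5)²+3·(8/5)⁴)/(360·4·200000) = -2282/146484375 m
Load 3 — applied couple M₀=4 kN·m at a=1 m (b=L-a=3):
  y_3 = (M₀x³/(6L)-M₀(x-a)²/2+C₁x)/EI  [x>a] with C₁=M₀(3b²-L²)/(6L)=11/6 = (4·(8/5)³/(6·4)-4·((8/5)-1)²/2+(11/6)·(8/5))/200000 = 181/12500000 m
Superposition: y = Σ y_i = 429659/42187500000 m ≈ 0.000010 m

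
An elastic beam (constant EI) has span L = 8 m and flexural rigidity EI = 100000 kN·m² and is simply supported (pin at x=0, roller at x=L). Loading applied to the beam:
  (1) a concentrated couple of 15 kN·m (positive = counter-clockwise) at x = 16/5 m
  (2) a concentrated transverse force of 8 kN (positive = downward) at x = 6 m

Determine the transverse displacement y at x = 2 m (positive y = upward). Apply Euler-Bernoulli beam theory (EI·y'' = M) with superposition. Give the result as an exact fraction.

y(2) = -949/3000000 m

Load 1 — applied couple M₀=15 kN·m at a=16/5 m (b=L-a=24/5):
  y_1 = (M₀x³/(6L)+C₁x)/EI  [x≤a] with C₁=M₀(3b²-L²)/(6L)=8/5 = (15·2³/(6·8)+(8/5)·2)/100000 = 57/1000000 m
Load 2 — point force P=8 kN at a=6 m (b=L-a=2):
  y_2 = -Pbx(L²-b²-x²)/(6LEI)  [x≤a] = -8·2·2·(8²-2²-2²)/(6·8·100000) = -7/18750 m
Superposition: y = Σ y_i = -949/3000000 m ≈ -0.000316 m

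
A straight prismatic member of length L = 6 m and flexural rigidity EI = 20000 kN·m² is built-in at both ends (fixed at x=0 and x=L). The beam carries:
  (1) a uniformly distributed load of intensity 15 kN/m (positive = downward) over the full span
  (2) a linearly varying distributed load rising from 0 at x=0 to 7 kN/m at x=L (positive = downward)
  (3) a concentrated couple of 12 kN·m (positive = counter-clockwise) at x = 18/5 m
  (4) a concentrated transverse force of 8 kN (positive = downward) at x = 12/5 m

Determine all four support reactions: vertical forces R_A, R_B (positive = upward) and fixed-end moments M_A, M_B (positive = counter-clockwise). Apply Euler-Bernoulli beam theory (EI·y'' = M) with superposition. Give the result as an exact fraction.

R_A = 14841/250 kN, M_A = 8019/125 kN·m, R_B = 14909/250 kN, M_B = -7596/125 kN·m

Load 1 — uniform load w=15 kN/m over full span:
  R_A = wL/2 = 15·6/2 = 45 kN
  M_A = wL²/12 = 15·6²/12 = 45 kN·m
  R_B = wL/2 = 15·6/2 = 45 kN
  M_B = -wL²/12 = -15·6²/12 = -45 kN·m
Load 2 — triangular load w₀=7 kN/m (0→w₀ over full span):
  R_A = 3w₀L/20 = 3·7·6/20 = 63/10 kN
  M_A = w₀L²/30 = 7·6²/30 = 42/5 kN·m
  R_B = 7w₀L/20 = 7·7·6/20 = 147/10 kN
  M_B = -w₀L²/20 = -7·6²/20 = -63/5 kN·m
Load 3 — applied couple M₀=12 kN·m at a=18/5 m (b=L-a=12/5):
  R_A = 6M₀ab/L³ = 6·12·(18/5)·(12/5)/6³ = 72/25 kN
  M_A = M₀b(2a-b)/L² = 12·(12/5)·(2·(18/5)-(12/5))/6² = 96/25 kN·m
  R_B = -6M₀ab/L³ = -6·12·(18/5)·(12/5)/6³ = -72/25 kN
  M_B = M₀a(2b-a)/L² = 12·(18/5)·(2·(12/5)-(18/5))/6² = 36/25 kN·m
Load 4 — point force P=8 kN at a=12/5 m (b=L-a=18/5):
  R_A = Pb²(3a+b)/L³ = 8·(18/5)²·(3·(12/5)+(18/5))/6³ = 648/125 kN
  M_A = Pab²/L² = 8·(12/5)·(18/5)²/6² = 864/125 kN·m
  R_B = Pa²(a+3b)/L³ = 8·(12/5)²·((12/5)+3·(18/5))/6³ = 352/125 kN
  M_B = -Pa²b/L² = -8·(12/5)²·(18/5)/6² = -576/125 kN·m
Superposition: R_A = 14841/250 kN, M_A = 8019/125 kN·m, R_B = 14909/250 kN, M_B = -7596/125 kN·m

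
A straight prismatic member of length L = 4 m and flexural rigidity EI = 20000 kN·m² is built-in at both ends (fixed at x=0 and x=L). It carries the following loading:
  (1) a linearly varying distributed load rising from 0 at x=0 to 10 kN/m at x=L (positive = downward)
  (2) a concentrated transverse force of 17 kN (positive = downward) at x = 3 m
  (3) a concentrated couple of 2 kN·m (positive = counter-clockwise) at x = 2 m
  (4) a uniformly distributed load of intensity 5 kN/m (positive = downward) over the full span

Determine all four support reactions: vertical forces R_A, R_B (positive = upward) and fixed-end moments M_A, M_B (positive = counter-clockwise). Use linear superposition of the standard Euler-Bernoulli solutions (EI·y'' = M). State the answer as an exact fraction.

Load 1 — triangular load w₀=10 kN/m (0→w₀ over full span):
  R_A = 3w₀L/20 = 3·10·4/20 = 6 kN
  M_A = w₀L²/30 = 10·4²/30 = 16/3 kN·m
  R_B = 7w₀L/20 = 7·10·4/20 = 14 kN
  M_B = -w₀L²/20 = -10·4²/20 = -8 kN·m
Load 2 — point force P=17 kN at a=3 m (b=L-a=1):
  R_A = Pb²(3a+b)/L³ = 17·1²·(3·3+1)/4³ = 85/32 kN
  M_A = Pab²/L² = 17·3·1²/4² = 51/16 kN·m
  R_B = Pa²(a+3b)/L³ = 17·3²·(3+3·1)/4³ = 459/32 kN
  M_B = -Pa²b/L² = -17·3²·1/4² = -153/16 kN·m
Load 3 — applied couple M₀=2 kN·m at a=2 m (b=L-a=2):
  R_A = 6M₀ab/L³ = 6·2·2·2/4³ = 3/4 kN
  M_A = M₀b(2a-b)/L² = 2·2·(2·2-2)/4² = 1/2 kN·m
  R_B = -6M₀ab/L³ = -6·2·2·2/4³ = -3/4 kN
  M_B = M₀a(2b-a)/L² = 2·2·(2·2-2)/4² = 1/2 kN·m
Load 4 — uniform load w=5 kN/m over full span:
  R_A = wL/2 = 5·4/2 = 10 kN
  M_A = wL²/12 = 5·4²/12 = 20/3 kN·m
  R_B = wL/2 = 5·4/2 = 10 kN
  M_B = -wL²/12 = -5·4²/12 = -20/3 kN·m
Superposition: R_A = 621/32 kN, M_A = 251/16 kN·m, R_B = 1203/32 kN, M_B = -1139/48 kN·m

R_A = 621/32 kN, M_A = 251/16 kN·m, R_B = 1203/32 kN, M_B = -1139/48 kN·m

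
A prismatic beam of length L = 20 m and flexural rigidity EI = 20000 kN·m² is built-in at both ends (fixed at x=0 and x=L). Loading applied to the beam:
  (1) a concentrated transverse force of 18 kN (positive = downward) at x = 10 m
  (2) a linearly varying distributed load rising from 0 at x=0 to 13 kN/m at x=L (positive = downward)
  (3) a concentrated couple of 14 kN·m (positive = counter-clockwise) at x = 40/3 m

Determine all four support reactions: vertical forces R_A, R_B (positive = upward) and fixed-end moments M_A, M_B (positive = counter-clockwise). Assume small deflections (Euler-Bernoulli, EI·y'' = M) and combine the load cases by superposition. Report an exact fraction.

Load 1 — point force P=18 kN at a=10 m (b=L-a=10):
  R_A = Pb²(3a+b)/L³ = 18·10²·(3·10+10)/20³ = 9 kN
  M_A = Pab²/L² = 18·10·10²/20² = 45 kN·m
  R_B = Pa²(a+3b)/L³ = 18·10²·(10+3·10)/20³ = 9 kN
  M_B = -Pa²b/L² = -18·10²·10/20² = -45 kN·m
Load 2 — triangular load w₀=13 kN/m (0→w₀ over full span):
  R_A = 3w₀L/20 = 3·13·20/20 = 39 kN
  M_A = w₀L²/30 = 13·20²/30 = 520/3 kN·m
  R_B = 7w₀L/20 = 7·13·20/20 = 91 kN
  M_B = -w₀L²/20 = -13·20²/20 = -260 kN·m
Load 3 — applied couple M₀=14 kN·m at a=40/3 m (b=L-a=20/3):
  R_A = 6M₀ab/L³ = 6·14·(40/3)·(20/3)/20³ = 14/15 kN
  M_A = M₀b(2a-b)/L² = 14·(20/3)·(2·(40/3)-(20/3))/20² = 14/3 kN·m
  R_B = -6M₀ab/L³ = -6·14·(40/3)·(20/3)/20³ = -14/15 kN
  M_B = M₀a(2b-a)/L² = 14·(40/3)·(2·(20/3)-(40/3))/20² = 0 kN·m
Superposition: R_A = 734/15 kN, M_A = 223 kN·m, R_B = 1486/15 kN, M_B = -305 kN·m

R_A = 734/15 kN, M_A = 223 kN·m, R_B = 1486/15 kN, M_B = -305 kN·m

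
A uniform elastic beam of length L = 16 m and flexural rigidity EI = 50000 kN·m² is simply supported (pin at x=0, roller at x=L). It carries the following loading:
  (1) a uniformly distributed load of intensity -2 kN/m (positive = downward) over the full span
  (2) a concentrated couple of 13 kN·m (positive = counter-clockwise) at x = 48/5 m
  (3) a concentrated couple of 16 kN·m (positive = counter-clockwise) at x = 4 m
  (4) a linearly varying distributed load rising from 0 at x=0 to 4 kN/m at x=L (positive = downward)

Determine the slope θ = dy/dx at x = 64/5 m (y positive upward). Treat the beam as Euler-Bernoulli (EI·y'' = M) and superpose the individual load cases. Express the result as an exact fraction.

θ(64/5) = -6094/17578125 rad

Load 1 — uniform load w=-2 kN/m over full span:
  θ_1 = -w(L³-6Lx²+4x³)/(24EI) = -(-2)·(16³-6·16·(64/5)²+4·(64/5)³)/(24·50000) = -2112/390625 rad
Load 2 — applied couple M₀=13 kN·m at a=48/5 m (b=L-a=32/5):
  θ_2 = (M₀x²/(2L)-M₀(x-a)+C₁)/EI  [x>a] with C₁=M₀(3b²-L²)/(6L)=-1352/75 = (13·(64/5)²/(2·16)-13·((64/5)-(48/5))+(-1352/75))/50000 = 13/93750 rad
Load 3 — applied couple M₀=16 kN·m at a=4 m (b=L-a=12):
  θ_3 = (M₀x²/(2L)-M₀(x-a)+C₁)/EI  [x>a] with C₁=M₀(3b²-L²)/(6L)=88/3 = (16·(64/5)²/(2·16)-16·((64/5)-4)+(88/3))/50000 = -277/468750 rad
Load 4 — triangular load w₀=4 kN/m (0→w₀ over full span):
  θ_4 = -w₀(7L⁴-30L²x²+15x⁴)/(360LEI) = -4·(7·16⁴-30·16²·(64/5)²+15·(64/5)⁴)/(360·16·50000) = 96896/17578125 rad
Superposition: θ = Σ θ_i = -6094/17578125 rad ≈ -0.000347 rad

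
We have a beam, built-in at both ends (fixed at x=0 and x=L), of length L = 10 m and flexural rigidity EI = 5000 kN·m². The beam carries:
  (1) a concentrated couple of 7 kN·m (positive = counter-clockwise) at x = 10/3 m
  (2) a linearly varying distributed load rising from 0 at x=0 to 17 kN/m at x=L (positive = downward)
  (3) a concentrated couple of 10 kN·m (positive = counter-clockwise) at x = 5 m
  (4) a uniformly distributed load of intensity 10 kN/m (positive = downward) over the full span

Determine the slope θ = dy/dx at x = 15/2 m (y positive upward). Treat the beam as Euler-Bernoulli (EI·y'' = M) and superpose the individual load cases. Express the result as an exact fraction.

θ(15/2) = 21767/768000 rad

Load 1 — applied couple M₀=7 kN·m at a=10/3 m (b=L-a=20/3):
  θ_1 = (R_Ax²/2 - M_Ax - M₀(x-a))/EI  [x>a] with R_A=14/15, M_A=0 = ((14/15)·(15/2)²/2 - 0·(15/2) - 7·((15/2)-(10/3)))/5000 = -7/12000 rad
Load 2 — triangular load w₀=17 kN/m (0→w₀ over full span):
  θ_2 = -w₀(2x(L-x)(L-2x)(x+2L)+x²(L-x)²)/(120LEI) = -17·(2·(15/2)·(10-(15/2))·(10-2·(15/2))·((15/2)+2·10)+(15/2)²·(10-(15/2))²)/(120·10·5000) = 697/51200 rad
Load 3 — applied couple M₀=10 kN·m at a=5 m (b=L-a=5):
  θ_3 = (R_Ax²/2 - M_Ax - M₀(x-a))/EI  [x>a] with R_A=3/2, M_A=5/2 = ((3/2)·(15/2)²/2 - (5/2)·(15/2) - 10·((15/2)-5))/5000 = -1/3200 rad
Load 4 — uniform load w=10 kN/m over full span:
  θ_4 = -wx(L-x)(L-2x)/(12EI) = -10·(15/2)·(10-(15/2))·(10-2·(15/2))/(12·5000) = 1/64 rad
Superposition: θ = Σ θ_i = 21767/768000 rad ≈ 0.028342 rad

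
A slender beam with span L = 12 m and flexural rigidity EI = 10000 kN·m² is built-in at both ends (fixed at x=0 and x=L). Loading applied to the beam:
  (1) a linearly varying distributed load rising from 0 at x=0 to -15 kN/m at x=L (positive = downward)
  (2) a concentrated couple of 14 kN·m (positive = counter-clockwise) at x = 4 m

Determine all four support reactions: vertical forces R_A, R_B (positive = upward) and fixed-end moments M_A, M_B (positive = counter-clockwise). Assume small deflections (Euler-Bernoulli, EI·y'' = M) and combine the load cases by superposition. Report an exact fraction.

R_A = -229/9 kN, M_A = -72 kN·m, R_B = -581/9 kN, M_B = 338/3 kN·m

Load 1 — triangular load w₀=-15 kN/m (0→w₀ over full span):
  R_A = 3w₀L/20 = 3·(-15)·12/20 = -27 kN
  M_A = w₀L²/30 = (-15)·12²/30 = -72 kN·m
  R_B = 7w₀L/20 = 7·(-15)·12/20 = -63 kN
  M_B = -w₀L²/20 = -(-15)·12²/20 = 108 kN·m
Load 2 — applied couple M₀=14 kN·m at a=4 m (b=L-a=8):
  R_A = 6M₀ab/L³ = 6·14·4·8/12³ = 14/9 kN
  M_A = M₀b(2a-b)/L² = 14·8·(2·4-8)/12² = 0 kN·m
  R_B = -6M₀ab/L³ = -6·14·4·8/12³ = -14/9 kN
  M_B = M₀a(2b-a)/L² = 14·4·(2·8-4)/12² = 14/3 kN·m
Superposition: R_A = -229/9 kN, M_A = -72 kN·m, R_B = -581/9 kN, M_B = 338/3 kN·m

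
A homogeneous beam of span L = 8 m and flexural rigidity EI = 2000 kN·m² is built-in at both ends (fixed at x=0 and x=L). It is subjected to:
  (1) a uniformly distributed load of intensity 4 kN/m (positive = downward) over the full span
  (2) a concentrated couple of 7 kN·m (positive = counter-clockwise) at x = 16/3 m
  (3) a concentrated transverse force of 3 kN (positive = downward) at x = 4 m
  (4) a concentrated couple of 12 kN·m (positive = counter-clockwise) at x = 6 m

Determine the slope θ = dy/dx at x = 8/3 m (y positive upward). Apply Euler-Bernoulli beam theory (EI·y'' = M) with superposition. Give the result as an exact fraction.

Load 1 — uniform load w=4 kN/m over full span:
  θ_1 = -wx(L-x)(L-2x)/(12EI) = -4·(8/3)·(8-(8/3))·(8-2·(8/3))/(12·2000) = -64/10125 rad
Load 2 — applied couple M₀=7 kN·m at a=16/3 m (b=L-a=8/3):
  θ_2 = (R_Ax²/2 - M_Ax)/EI  [x≤a] with R_A=7/6, M_A=7/3 = ((7/6)·(8/3)²/2 - (7/3)·(8/3))/2000 = -7/6750 rad
Load 3 — point force P=3 kN at a=4 m (b=L-a=4):
  θ_3 = -Pb²x(2aL-(3a+b)x)/(2L³EI)  [x≤a] = -3·4²·(8/3)·(2·4·8-(3·4+4)·(8/3))/(2·8³·2000) = -1/750 rad
Load 4 — applied couple M₀=12 kN·m at a=6 m (b=L-a=2):
  θ_4 = (R_Ax²/2 - M_Ax)/EI  [x≤a] with R_A=27/16, M_A=15/4 = ((27/16)·(8/3)²/2 - (15/4)·(8/3))/2000 = -1/500 rad
Superposition: θ = Σ θ_i = -433/40500 rad ≈ -0.010691 rad

θ(8/3) = -433/40500 rad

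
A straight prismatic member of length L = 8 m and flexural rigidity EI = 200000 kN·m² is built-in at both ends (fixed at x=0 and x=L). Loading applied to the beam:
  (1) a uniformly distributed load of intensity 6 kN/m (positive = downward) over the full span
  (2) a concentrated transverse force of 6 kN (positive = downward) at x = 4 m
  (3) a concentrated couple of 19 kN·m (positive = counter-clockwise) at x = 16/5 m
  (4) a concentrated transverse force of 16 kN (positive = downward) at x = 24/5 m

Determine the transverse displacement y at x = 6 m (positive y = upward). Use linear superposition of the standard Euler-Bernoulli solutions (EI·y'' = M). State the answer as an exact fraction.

y(6) = -743/2500000 m

Load 1 — uniform load w=6 kN/m over full span:
  y_1 = -wx²(L-x)²/(24EI) = -6·6²·(8-6)²/(24·200000) = -9/50000 m
Load 2 — point force P=6 kN at a=4 m (b=L-a=4):
  y_2 = -Pa²(L-x)²(3bL-(3b+a)(L-x))/(6L³EI)  [x>a] = -6·4²·(8-6)²·(3·4·8-(3·4+4)·(8-6))/(6·8³·200000) = -1/25000 m
Load 3 — applied couple M₀=19 kN·m at a=16/5 m (b=L-a=24/5):
  y_3 = (R_Ax³/6 - M_Ax²/2 - M₀(x-a)²/2)/EI  [x>a] with R_A=171/50, M_A=57/25 = ((171/50)·6³/6 - (57/25)·6²/2 - 19·(6-(16/5))²/2)/200000 = 19/500000 m
Load 4 — point force P=16 kN at a=24/5 m (b=L-a=16/5):
  y_4 = -Pa²(L-x)²(3bL-(3b+a)(L-x))/(6L³EI)  [x>a] = -16·(24/5)²·(8-6)²·(3·(16/5)·8-(3·(16/5)+(24/5))·(8-6))/(6·8³·200000) = -9/78125 m
Superposition: y = Σ y_i = -743/2500000 m ≈ -0.000297 m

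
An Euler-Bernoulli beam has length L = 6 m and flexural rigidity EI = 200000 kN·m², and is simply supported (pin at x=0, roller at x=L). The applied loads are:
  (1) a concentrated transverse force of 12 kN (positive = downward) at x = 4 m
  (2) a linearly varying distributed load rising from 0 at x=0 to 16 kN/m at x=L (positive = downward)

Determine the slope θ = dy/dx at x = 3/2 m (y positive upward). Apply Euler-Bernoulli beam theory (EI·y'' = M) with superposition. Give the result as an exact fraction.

θ(3/2) = -15983/48000000 rad

Load 1 — point force P=12 kN at a=4 m (b=L-a=2):
  θ_1 = -Pb(L²-b²-3x²)/(6LEI)  [x≤a] = -12·2·(6²-2²-3·(3/2)²)/(6·6·200000) = -101/1200000 rad
Load 2 — triangular load w₀=16 kN/m (0→w₀ over full span):
  θ_2 = -w₀(7L⁴-30L²x²+15x⁴)/(360LEI) = -16·(7·6⁴-30·6²·(3/2)²+15·(3/2)⁴)/(360·6·200000) = -3981/16000000 rad
Superposition: θ = Σ θ_i = -15983/48000000 rad ≈ -0.000333 rad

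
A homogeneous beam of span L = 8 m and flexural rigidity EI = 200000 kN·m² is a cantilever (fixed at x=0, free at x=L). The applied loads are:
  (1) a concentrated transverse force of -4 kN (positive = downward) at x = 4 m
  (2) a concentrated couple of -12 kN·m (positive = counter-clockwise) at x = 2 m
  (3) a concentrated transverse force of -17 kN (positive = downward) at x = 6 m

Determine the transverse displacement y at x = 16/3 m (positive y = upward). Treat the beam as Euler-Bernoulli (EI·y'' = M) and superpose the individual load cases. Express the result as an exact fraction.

y(16/3) = 10579/2025000 m

Load 1 — point force P=-4 kN at a=4 m (b=L-a=4):
  y_1 = -Pa²(3x-a)/(6EI)  [x>a] = -(-4)·4²·(3·(16/3)-4)/(6·200000) = 2/3125 m
Load 2 — applied couple M₀=-12 kN·m at a=2 m (b=L-a=6):
  y_2 = M₀a(2x-a)/(2EI)  [x>a] = (-12)·2·(2·(16/3)-2)/(2·200000) = -13/25000 m
Load 3 — point force P=-17 kN at a=6 m (b=L-a=2):
  y_3 = -Px²(3a-x)/(6EI)  [x≤a] = -(-17)·(16/3)²·(3·6-(16/3))/(6·200000) = 1292/253125 m
Superposition: y = Σ y_i = 10579/2025000 m ≈ 0.005224 m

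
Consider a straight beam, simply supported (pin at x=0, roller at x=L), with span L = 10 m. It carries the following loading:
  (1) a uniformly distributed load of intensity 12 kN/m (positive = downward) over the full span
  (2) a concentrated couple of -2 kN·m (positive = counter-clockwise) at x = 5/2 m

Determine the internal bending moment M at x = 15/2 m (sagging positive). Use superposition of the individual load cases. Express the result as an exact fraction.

Load 1 — uniform load w=12 kN/m over full span:
  M_1 = wx(L-x)/2 = 12·(15/2)·(10-(15/2))/2 = 225/2 kN·m
Load 2 — applied couple M₀=-2 kN·m at a=5/2 m (b=L-a=15/2):
  M_2 = M₀x/L - M₀  [x>a] = (-2)·(15/2)/10 - (-2) = 1/2 kN·m
Superposition: M = Σ M_i = 113 kN·m ≈ 113.000000 kN·m

M(15/2) = 113 kN·m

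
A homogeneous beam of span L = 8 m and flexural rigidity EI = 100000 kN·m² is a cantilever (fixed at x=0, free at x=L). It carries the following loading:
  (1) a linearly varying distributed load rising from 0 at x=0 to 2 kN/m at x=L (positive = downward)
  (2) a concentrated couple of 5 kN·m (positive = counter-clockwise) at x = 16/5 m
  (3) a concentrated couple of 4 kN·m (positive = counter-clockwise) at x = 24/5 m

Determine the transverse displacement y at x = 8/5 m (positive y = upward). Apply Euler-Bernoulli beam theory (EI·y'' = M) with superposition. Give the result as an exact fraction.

y(8/5) = -55157/146484375 m

Load 1 — triangular load w₀=2 kN/m (0→w₀ over full span):
  y_1 = (w₀Lx³/12-w₀L²x²/6-w₀x⁵/(120L))/EI = (2·8·(8/5)³/12-2·8²·(8/5)²/6-2·(8/5)⁵/(120·8))/100000 = -72032/146484375 m
Load 2 — applied couple M₀=5 kN·m at a=16/5 m (b=L-a=24/5):
  y_2 = M₀x²/(2EI)  [x≤a] = 5·(8/5)²/(2·100000) = 1/15625 m
Load 3 — applied couple M₀=4 kN·m at a=24/5 m (b=L-a=16/5):
  y_3 = M₀x²/(2EI)  [x≤a] = 4·(8/5)²/(2·100000) = 4/78125 m
Superposition: y = Σ y_i = -55157/146484375 m ≈ -0.000377 m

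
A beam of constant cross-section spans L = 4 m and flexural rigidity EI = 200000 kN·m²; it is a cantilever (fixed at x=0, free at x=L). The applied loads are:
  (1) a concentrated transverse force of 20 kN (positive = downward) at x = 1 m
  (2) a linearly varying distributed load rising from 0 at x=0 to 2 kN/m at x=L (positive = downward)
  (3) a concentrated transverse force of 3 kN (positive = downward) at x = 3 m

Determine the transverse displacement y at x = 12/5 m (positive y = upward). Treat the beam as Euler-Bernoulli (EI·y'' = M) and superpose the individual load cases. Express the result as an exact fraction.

Load 1 — point force P=20 kN at a=1 m (b=L-a=3):
  y_1 = -Pa²(3x-a)/(6EI)  [x>a] = -20·1²·(3·(12/5)-1)/(6·200000) = -31/300000 m
Load 2 — triangular load w₀=2 kN/m (0→w₀ over full span):
  y_2 = (w₀Lx³/12-w₀L²x²/6-w₀x⁵/(120L))/EI = (2·4·(12/5)³/12-2·4²·(12/5)²/6-2·(12/5)⁵/(120·4))/200000 = -5331/48828125 m
Load 3 — point force P=3 kN at a=3 m (b=L-a=1):
  y_3 = -Px²(3a-x)/(6EI)  [x≤a] = -3·(12/5)²·(3·3-(12/5))/(6·200000) = -297/3125000 m
Superposition: y = Σ y_i = -1441651/4687500000 m ≈ -0.000308 m

y(12/5) = -1441651/4687500000 m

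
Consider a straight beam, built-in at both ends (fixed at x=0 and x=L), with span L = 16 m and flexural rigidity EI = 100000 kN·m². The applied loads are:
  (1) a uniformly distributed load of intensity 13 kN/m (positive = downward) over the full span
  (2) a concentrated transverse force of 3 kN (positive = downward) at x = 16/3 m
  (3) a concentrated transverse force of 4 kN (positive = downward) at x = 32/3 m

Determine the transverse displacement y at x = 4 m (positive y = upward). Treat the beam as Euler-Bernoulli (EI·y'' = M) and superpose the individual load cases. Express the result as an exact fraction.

y(4) = -3311/253125 m

Load 1 — uniform load w=13 kN/m over full span:
  y_1 = -wx²(L-x)²/(24EI) = -13·4²·(16-4)²/(24·100000) = -39/3125 m
Load 2 — point force P=3 kN at a=16/3 m (b=L-a=32/3):
  y_2 = -Pb²x²(3aL-(3a+b)x)/(6L³EI)  [x≤a] = -3·(32/3)²·4²·(3·(16/3)·16-(3·(16/3)+(32/3))·4)/(6·16³·100000) = -28/84375 m
Load 3 — point force P=4 kN at a=32/3 m (b=L-a=16/3):
  y_3 = -Pb²x²(3aL-(3a+b)x)/(6L³EI)  [x≤a] = -4·(16/3)²·4²·(3·(32/3)·16-(3·(32/3)+(16/3))·4)/(6·16³·100000) = -68/253125 m
Superposition: y = Σ y_i = -3311/253125 m ≈ -0.013080 m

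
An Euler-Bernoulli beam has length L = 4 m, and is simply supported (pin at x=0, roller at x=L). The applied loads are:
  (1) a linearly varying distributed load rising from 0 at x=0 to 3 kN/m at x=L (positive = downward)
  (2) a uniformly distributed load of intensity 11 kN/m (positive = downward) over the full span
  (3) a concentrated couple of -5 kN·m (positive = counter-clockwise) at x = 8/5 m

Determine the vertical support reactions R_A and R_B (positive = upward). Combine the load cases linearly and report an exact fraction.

R_A = 91/4 kN, R_B = 109/4 kN

Load 1 — triangular load w₀=3 kN/m (0→w₀ over full span):
  R_A = w₀L/6 = 3·4/6 = 2 kN
  R_B = w₀L/3 = 3·4/3 = 4 kN
Load 2 — uniform load w=11 kN/m over full span:
  R_A = wL/2 = 11·4/2 = 22 kN
  R_B = wL/2 = 11·4/2 = 22 kN
Load 3 — applied couple M₀=-5 kN·m at a=8/5 m (b=L-a=12/5):
  R_A = M₀/L = (-5)/4 = -5/4 kN
  R_B = -M₀/L = -(-5)/4 = 5/4 kN
Superposition: R_A = 91/4 kN, R_B = 109/4 kN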